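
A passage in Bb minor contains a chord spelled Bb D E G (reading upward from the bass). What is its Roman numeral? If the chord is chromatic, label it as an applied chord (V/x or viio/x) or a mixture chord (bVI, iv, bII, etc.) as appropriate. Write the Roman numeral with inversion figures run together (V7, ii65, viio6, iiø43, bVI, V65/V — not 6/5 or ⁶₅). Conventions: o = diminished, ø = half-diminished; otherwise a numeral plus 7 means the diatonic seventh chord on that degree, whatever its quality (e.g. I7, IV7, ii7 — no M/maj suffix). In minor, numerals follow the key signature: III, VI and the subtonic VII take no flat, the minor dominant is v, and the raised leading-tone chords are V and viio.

Stacked in thirds the chord is E-G-Bb-D: a half-diminished seventh chord on E.
E sits a half step below F (V in Bb minor); a diminished chord there is the applied leading-tone chord of V.
With Bb in the bass the chord is in second inversion, so the figured bass is 43.

viiø43/V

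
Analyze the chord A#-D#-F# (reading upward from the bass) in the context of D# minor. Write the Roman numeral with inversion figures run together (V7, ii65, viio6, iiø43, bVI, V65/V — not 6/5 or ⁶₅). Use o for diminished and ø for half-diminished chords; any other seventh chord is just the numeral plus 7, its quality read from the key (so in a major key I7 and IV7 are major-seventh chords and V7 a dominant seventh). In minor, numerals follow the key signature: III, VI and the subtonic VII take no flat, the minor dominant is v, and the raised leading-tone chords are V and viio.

i64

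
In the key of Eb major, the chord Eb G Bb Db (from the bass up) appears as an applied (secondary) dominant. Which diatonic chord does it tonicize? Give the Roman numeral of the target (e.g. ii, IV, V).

IV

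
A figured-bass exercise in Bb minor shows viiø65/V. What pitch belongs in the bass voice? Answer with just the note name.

G

The applied chord viiø65/V is rooted on E: E-G-Bb-D.
The figure 65 means first inversion — the third is in the bass.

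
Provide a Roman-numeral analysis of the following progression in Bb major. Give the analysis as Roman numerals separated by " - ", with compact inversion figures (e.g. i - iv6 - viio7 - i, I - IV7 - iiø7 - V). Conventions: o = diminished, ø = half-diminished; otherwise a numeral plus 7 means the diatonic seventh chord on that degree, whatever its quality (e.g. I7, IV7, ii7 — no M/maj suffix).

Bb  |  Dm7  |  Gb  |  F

I - iii7 - bVI - V

Bb: root Bb is the tonic; major triad there is I.
Dm7: minor seventh chord on D = scale degree 3 → iii7.
Gb: Gb with this quality isn't in the key; it's bVI, borrowed from the parallel minor.
F: root F is the dominant; major triad there is V.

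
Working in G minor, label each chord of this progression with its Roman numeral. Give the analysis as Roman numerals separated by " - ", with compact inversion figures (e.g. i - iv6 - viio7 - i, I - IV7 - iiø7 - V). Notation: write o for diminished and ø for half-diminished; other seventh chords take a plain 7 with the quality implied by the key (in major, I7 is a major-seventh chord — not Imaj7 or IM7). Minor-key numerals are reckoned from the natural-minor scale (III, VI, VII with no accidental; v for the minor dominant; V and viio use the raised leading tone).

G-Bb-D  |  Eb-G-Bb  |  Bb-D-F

G-Bb-D: minor triad on G = scale degree 1 → i.
Eb-G-Bb: major triad on Eb = scale degree 6 → VI.
Bb-D-F has root Bb, degree 3 in G minor, so III.

i - VI - III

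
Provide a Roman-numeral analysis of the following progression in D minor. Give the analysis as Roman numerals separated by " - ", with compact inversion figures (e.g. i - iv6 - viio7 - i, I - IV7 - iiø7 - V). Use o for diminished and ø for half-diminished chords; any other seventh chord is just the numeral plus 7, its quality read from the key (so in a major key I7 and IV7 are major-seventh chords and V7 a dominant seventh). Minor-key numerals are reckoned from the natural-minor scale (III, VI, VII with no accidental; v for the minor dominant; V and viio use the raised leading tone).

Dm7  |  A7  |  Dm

i7 - V7 - i

Dm7 has root D, degree 1 in D minor, so i7.
A7: root A is the dominant; dominant seventh chord there is V7.
Dm: minor triad on D = scale degree 1 → i.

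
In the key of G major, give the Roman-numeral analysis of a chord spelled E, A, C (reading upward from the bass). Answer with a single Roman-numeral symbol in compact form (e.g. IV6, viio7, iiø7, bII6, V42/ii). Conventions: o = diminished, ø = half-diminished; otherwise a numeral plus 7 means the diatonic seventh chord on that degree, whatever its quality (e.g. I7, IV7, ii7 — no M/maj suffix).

Stacked in thirds the chord is A-C-E: a minor triad on A.
A is scale degree 2 in G major, and a minor triad on that degree is written ii.
With E in the bass the chord is in second inversion, so the figured bass is 64.

ii64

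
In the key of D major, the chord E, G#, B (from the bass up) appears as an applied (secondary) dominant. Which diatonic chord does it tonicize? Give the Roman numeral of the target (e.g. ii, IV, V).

The chord is a major triad on E.
A dominant resolves down a perfect fifth: E → A. In D major, A is scale degree 5, i.e. V.

V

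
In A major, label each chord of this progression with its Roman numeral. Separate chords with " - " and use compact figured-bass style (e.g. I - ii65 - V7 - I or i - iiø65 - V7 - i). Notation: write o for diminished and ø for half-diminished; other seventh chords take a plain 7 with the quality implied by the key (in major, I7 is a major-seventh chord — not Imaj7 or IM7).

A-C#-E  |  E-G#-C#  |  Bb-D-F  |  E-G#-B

I - iii6 - bII - V

A-C#-E has root A, degree 1 in A major, so I.
E-G#-C#: root C# is the mediant; minor triad there is iii6.
Bb-D-F: major triad on Bb — chromatic; Bb is the lowered second degree, so this is the Neapolitan chord, bII.
E-G#-B has root E, degree 5 in A major, so V.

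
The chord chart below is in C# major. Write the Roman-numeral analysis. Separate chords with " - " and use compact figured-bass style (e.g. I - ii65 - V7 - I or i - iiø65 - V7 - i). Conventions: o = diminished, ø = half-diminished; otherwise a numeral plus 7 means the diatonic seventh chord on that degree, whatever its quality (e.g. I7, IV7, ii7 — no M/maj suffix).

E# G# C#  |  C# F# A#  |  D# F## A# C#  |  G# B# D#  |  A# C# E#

I6 - IV64 - V7/V - V - vi

E#-G#-C#: major triad on C# = scale degree 1 → I6.
C#-F#-A#: major triad on F# = scale degree 4 → IV64.
D#-F##-A#-C# is the secondary dominant of V (dominant seventh chord on D#): V7/V.
G#-B#-D# has root G#, degree 5 in C# major, so V.
A#-C#-E# has root A#, degree 6 in C# major, so vi.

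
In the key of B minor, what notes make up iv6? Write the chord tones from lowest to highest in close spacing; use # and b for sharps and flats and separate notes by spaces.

G B E

In B minor, the subdominant is E, and the diatonic chord built there is a minor triad.
Stacking thirds from E gives E-G-B.
With the 6 figure the chord is in first inversion; from the bass G upward in close position it reads G-B-E.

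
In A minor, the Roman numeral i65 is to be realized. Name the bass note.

C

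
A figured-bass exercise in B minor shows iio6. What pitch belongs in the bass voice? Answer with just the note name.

iio in B minor has root C#; the chord is C#-E-G.
The figure 6 means first inversion — the third is in the bass.

E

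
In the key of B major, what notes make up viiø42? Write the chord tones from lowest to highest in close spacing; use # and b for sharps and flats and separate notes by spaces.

The numeral's case and figure indicate a half-diminished seventh chord. In B major its root, the seventh degree, is A#.
Stacking thirds from A# gives A#-C#-E-G#.
With the 42 figure the chord is in third inversion; from the bass G# upward in close position it reads G#-A#-C#-E.

G# A# C# E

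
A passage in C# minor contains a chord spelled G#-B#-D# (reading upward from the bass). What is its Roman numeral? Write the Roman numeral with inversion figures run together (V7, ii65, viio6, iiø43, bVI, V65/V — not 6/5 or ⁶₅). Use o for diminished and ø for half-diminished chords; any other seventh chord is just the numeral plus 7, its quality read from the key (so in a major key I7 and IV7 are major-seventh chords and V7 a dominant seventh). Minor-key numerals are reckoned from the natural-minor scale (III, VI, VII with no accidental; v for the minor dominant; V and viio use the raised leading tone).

Stacked in thirds the chord is G#-B#-D#: a major triad on G#.
G# is scale degree 5 in C# minor, and a major triad on that degree is written V.

V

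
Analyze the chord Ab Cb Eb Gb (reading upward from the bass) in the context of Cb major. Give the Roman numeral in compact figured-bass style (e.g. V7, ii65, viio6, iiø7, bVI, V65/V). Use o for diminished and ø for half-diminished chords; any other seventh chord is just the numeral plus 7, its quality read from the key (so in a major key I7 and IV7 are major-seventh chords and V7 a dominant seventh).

vi7

The pitches Ab-Cb-Eb-Gb form a minor seventh chord rooted on Ab.
Ab is scale degree 6 in Cb major, and a minor seventh chord on that degree is written vi7.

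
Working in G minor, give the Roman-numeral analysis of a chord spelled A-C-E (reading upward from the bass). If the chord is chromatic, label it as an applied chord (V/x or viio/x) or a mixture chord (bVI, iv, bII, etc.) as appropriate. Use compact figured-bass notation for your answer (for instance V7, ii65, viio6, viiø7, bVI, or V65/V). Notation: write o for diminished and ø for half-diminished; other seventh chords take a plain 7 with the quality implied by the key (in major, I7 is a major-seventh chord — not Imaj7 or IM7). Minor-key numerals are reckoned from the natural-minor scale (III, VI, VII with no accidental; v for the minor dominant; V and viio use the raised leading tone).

The pitches A-C-E form a minor triad rooted on A.
A is the second degree of G minor. This is the minor supertonic, borrowed from the parallel major (the Dorian ii).

ii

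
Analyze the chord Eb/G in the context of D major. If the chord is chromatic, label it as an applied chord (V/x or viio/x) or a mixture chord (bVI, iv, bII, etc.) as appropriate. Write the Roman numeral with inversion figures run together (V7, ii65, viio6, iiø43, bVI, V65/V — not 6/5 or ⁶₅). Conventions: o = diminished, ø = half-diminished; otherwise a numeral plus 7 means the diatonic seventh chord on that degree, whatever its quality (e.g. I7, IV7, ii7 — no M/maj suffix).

bII6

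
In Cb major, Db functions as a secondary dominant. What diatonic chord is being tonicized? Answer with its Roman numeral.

V

The chord is a major triad on Db.
A dominant resolves down a perfect fifth: Db → Gb. In Cb major, Gb is scale degree 5, i.e. V.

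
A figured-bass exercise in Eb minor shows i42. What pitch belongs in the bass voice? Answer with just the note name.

Db

i in Eb minor has root Eb; the chord is Eb-Gb-Bb-Db.
The figure 42 means third inversion — the seventh is in the bass.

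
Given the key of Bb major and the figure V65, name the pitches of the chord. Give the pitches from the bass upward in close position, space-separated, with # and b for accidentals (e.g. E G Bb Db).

The numeral's case and figure indicate a dominant seventh chord. In Bb major its root, scale degree 5, is F.
That chord is spelled F-A-C-Eb.
The figured bass 65 indicates first inversion, placing the third (A) in the bass: A-C-Eb-F.

A C Eb F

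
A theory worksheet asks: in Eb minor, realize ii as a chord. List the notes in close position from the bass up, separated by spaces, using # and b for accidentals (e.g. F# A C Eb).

F Ab C

Scale degree 2 in Eb minor is F; here the chord built on it is altered to a minor triad. ii is the minor supertonic, borrowed from the parallel major (the Dorian ii).
So the chord is F-Ab-C, a minor triad.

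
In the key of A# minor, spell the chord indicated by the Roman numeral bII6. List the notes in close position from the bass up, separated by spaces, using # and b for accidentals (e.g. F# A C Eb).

D# F# B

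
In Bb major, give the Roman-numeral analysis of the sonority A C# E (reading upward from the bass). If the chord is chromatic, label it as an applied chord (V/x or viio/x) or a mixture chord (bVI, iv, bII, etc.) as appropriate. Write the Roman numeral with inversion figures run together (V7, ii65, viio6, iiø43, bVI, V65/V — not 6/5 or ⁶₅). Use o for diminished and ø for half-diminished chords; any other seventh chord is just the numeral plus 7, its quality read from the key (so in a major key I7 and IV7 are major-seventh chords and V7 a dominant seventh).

The pitches A-C#-E form a major triad rooted on A.
A is not a diatonic chord root with this quality in Bb major, but it lies a perfect fifth above D (iii), so the chord functions as an applied dominant of iii.

V/iii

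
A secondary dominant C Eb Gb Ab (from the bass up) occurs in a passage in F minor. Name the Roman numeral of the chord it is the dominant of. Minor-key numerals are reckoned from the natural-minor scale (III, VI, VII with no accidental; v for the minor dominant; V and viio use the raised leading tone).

The chord is a dominant seventh chord on Ab.
A dominant resolves down a perfect fifth: Ab → Db. In F minor, Db is scale degree 6, i.e. VI.

VI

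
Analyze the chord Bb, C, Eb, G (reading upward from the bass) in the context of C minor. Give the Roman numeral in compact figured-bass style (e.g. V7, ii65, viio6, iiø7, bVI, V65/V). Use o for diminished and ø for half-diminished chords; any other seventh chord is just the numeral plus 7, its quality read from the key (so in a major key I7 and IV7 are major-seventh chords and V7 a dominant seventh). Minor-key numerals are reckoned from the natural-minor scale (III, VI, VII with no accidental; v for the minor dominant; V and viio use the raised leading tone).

i42

The pitches C-Eb-G-Bb form a minor seventh chord rooted on C.
In C minor, C is the tonic; the diatonic minor seventh chord there is i7.
With Bb in the bass the chord is in third inversion, so the figured bass is 42.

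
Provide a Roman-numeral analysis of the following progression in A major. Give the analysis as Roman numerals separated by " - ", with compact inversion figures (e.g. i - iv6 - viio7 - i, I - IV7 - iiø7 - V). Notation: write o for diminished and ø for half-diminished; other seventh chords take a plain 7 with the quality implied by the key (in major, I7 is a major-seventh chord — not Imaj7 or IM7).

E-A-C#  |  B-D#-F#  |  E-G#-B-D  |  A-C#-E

E-A-C#: major triad on A = scale degree 1 → I64.
B-D#-F# is the secondary dominant of V (major triad on B): V/V.
E-G#-B-D has root E, degree 5 in A major, so V7.
A-C#-E: major triad on A = scale degree 1 → I.

I64 - V/V - V7 - I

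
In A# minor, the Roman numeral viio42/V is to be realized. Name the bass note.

C#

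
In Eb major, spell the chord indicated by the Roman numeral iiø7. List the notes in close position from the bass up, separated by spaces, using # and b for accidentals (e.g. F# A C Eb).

F Ab Cb Eb

Scale degree 2 in Eb major is F; here the chord built on it is altered to a half-diminished seventh chord. iiø7 is the half-diminished supertonic seventh, borrowed from the parallel minor.
So the chord is F-Ab-Cb-Eb.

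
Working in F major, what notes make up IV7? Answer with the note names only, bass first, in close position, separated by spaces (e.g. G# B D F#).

The numeral's case and figure indicate a major seventh chord. In F major its root, the subdominant, is Bb.
Stacking thirds from Bb gives Bb-D-F-A.

Bb D F A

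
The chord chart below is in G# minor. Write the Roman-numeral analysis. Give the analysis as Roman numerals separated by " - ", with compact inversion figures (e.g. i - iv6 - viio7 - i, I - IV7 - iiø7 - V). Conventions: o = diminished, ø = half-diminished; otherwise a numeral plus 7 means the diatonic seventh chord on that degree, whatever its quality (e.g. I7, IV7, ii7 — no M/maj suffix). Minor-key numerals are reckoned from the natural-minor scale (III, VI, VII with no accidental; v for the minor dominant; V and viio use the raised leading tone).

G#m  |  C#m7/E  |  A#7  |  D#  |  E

G#m: minor triad on G# = scale degree 1 → i.
C#m7/E: minor seventh chord on C# = scale degree 4 → iv65.
A#7: a dominant seventh chord on A#, the applied dominant of V → V7/V.
D#: root D# is the dominant; major triad there is V.
E has root E, degree 6 in G# minor, so VI.

i - iv65 - V7/V - V - VI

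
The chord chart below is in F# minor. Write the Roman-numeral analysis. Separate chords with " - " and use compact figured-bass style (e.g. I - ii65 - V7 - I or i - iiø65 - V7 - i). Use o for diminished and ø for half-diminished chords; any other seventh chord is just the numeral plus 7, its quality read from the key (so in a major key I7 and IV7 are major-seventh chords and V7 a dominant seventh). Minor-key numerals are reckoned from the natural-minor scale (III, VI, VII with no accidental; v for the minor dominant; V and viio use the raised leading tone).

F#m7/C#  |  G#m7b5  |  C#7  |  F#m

i43 - iiø7 - V7 - i

F#m7/C# has root F#, degree 1 in F# minor, so i43.
G#m7b5: root G# is the supertonic; half-diminished seventh chord there is iiø7.
C#7: dominant seventh chord on C# = scale degree 5 → V7.
F#m has root F#, degree 1 in F# minor, so i.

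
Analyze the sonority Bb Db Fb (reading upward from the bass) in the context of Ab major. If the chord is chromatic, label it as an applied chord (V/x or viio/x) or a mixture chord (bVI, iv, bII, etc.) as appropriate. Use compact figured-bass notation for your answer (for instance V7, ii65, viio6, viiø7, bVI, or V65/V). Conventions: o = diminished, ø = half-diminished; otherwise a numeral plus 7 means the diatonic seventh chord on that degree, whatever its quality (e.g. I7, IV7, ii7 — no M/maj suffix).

The pitches Bb-Db-Fb form a diminished triad rooted on Bb.
Bb is the second degree of Ab major. This is the diminished supertonic triad, borrowed from the parallel minor.

iio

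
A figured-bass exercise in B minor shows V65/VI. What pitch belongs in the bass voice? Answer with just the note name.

The applied chord V65/VI is rooted on D: D-F#-A-C.
The figure 65 means first inversion — the third is in the bass.

F#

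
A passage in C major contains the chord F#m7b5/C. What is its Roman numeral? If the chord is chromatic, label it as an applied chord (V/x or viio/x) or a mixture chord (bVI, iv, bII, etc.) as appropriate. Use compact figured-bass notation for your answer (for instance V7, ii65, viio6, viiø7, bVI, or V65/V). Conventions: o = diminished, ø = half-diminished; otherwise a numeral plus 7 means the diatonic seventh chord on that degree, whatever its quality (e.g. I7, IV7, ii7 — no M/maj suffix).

viiø43/V

The pitches F#-A-C-E form a half-diminished seventh chord rooted on F#.
F# sits a half step below G (V in C major); a diminished chord there is the applied leading-tone chord of V.
With C in the bass the chord is in second inversion, so the figured bass is 43.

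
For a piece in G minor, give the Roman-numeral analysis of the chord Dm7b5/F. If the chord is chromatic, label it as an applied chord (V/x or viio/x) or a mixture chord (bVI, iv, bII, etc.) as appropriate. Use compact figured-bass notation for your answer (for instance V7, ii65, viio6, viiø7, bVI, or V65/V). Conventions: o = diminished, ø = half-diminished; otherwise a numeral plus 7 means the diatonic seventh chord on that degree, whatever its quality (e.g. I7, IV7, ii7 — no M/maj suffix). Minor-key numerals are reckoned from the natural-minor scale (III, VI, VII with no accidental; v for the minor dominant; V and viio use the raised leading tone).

viiø65/VI

Stacked in thirds the chord is D-F-Ab-C: a half-diminished seventh chord on D.
D sits a half step below Eb (VI in G minor); a diminished chord there is the applied leading-tone chord of VI.
With F in the bass the chord is in first inversion, so the figured bass is 65.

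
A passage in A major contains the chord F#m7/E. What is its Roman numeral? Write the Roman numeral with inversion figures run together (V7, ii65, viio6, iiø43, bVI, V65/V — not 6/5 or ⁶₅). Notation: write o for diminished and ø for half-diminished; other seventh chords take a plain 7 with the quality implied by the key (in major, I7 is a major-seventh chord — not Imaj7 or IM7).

vi42

The pitches F#-A-C#-E form a minor seventh chord rooted on F#.
F# is scale degree 6 in A major, and a minor seventh chord on that degree is written vi7.
With E in the bass the chord is in third inversion, so the figured bass is 42.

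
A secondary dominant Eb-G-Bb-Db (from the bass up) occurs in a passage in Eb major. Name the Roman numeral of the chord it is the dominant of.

IV

The chord is a dominant seventh chord on Eb.
A dominant resolves down a perfect fifth: Eb → Ab. In Eb major, Ab is scale degree 4, i.e. IV.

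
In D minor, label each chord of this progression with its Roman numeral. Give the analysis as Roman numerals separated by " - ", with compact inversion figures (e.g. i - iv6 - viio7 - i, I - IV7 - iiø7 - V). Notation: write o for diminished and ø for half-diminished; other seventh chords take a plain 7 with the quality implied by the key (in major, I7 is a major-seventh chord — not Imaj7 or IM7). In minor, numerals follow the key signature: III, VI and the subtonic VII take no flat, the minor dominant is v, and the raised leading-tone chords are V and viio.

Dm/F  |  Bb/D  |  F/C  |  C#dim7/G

i6 - VI6 - III64 - viio43

Dm/F has root D, degree 1 in D minor, so i6.
Bb/D has root Bb, degree 6 in D minor, so VI6.
F/C: root F is the mediant; major triad there is III64.
C#dim7/G: fully diminished seventh chord on C# = scale degree 7 → viio43.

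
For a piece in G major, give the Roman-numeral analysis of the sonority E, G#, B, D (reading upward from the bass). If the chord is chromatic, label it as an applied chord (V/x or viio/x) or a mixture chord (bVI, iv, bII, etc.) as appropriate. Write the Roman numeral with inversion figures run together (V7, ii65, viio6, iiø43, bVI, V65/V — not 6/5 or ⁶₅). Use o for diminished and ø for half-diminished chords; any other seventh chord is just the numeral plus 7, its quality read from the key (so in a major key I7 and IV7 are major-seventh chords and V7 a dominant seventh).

V7/ii

Stacked in thirds the chord is E-G#-B-D: a dominant seventh chord on E.
E is not a diatonic chord root with this quality in G major, but it lies a perfect fifth above A (ii), so the chord functions as an applied dominant of ii.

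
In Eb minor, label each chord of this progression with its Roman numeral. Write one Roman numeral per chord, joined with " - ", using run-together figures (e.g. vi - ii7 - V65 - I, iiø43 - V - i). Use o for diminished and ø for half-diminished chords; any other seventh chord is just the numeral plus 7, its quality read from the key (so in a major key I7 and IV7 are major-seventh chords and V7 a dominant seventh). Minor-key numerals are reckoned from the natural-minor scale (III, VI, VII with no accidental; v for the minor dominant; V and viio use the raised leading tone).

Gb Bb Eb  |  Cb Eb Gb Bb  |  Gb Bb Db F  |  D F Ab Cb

Gb-Bb-Eb: root Eb is the tonic; minor triad there is i6.
Cb-Eb-Gb-Bb: major seventh chord on Cb = scale degree 6 → VI7.
Gb-Bb-Db-F has root Gb, degree 3 in Eb minor, so III7.
D-F-Ab-Cb: fully diminished seventh chord on D = scale degree 7 → viio7.

i6 - VI7 - III7 - viio7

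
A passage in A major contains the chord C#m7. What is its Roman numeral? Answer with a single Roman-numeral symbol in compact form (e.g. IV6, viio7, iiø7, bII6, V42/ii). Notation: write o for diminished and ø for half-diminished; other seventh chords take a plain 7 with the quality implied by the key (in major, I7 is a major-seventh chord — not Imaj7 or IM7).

iii7

Stacked in thirds the chord is C#-E-G#-B: a minor seventh chord on C#.
C# is scale degree 3 in A major, and a minor seventh chord on that degree is written iii7.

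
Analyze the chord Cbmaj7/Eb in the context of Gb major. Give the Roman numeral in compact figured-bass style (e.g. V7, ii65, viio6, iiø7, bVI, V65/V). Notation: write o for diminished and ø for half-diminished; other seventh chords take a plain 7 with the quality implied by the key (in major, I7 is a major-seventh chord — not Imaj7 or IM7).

IV65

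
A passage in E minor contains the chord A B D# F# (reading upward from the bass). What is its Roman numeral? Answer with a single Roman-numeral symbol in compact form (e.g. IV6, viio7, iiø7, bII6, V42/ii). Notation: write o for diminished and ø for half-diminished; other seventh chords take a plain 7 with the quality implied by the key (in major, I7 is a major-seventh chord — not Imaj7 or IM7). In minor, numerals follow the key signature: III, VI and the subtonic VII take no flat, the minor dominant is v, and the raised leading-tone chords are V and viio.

The pitches B-D#-F#-A form a dominant seventh chord rooted on B.
B is scale degree 5 in E minor, and a dominant seventh chord on that degree is written V7.
With A in the bass the chord is in third inversion, so the figured bass is 42.

V42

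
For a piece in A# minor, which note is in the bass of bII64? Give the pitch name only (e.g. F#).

bII in A# minor has root B; the chord is B-D#-F#.
The figure 64 means second inversion — the fifth is in the bass.

F#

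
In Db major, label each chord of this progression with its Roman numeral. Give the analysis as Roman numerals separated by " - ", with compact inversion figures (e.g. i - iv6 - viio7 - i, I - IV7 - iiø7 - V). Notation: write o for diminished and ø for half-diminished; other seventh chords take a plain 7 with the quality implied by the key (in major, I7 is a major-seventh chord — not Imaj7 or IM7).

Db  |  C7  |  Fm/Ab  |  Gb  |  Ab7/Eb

Db has root Db, degree 1 in Db major, so I.
C7: chromatic; C is V of iii, so V7/iii.
Fm/Ab: root F is the mediant; minor triad there is iii6.
Gb has root Gb, degree 4 in Db major, so IV.
Ab7/Eb: dominant seventh chord on Ab = scale degree 5 → V43.

I - V7/iii - iii6 - IV - V43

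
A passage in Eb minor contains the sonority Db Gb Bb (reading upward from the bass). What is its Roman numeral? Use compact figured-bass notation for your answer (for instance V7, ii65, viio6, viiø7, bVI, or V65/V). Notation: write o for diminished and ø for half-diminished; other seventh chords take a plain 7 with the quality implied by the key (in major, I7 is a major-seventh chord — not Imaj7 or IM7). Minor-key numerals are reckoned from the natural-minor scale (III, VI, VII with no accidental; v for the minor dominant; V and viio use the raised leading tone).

III64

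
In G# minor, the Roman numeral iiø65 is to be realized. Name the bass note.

iiø in G# minor has root A#; the chord is A#-C#-E-G#.
The figure 65 means first inversion — the third is in the bass.

C#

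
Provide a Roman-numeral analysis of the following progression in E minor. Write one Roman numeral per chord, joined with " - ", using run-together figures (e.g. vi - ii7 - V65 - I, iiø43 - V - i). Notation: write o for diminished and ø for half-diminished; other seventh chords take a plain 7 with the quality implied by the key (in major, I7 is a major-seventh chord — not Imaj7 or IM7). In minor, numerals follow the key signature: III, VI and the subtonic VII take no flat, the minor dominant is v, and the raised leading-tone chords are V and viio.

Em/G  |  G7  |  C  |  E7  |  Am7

i6 - V7/VI - VI - V7/iv - iv7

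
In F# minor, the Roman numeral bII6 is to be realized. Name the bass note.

bII in F# minor has root G; the chord is G-B-D.
The figure 6 means first inversion — the third is in the bass.

B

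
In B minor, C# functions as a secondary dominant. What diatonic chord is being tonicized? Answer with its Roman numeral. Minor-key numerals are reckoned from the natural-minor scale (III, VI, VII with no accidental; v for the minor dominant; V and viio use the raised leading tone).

V

The chord is a major triad on C#.
A dominant resolves down a perfect fifth: C# → F#. In B minor, F# is scale degree 5, i.e. V.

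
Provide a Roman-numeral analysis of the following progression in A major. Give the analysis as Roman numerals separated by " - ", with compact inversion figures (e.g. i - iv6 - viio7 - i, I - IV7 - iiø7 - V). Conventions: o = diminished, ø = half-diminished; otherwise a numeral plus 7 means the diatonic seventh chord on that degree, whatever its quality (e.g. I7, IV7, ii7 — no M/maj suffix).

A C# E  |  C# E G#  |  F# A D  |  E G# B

A-C#-E: root A is the tonic; major triad there is I.
C#-E-G#: root C# is the mediant; minor triad there is iii.
F#-A-D: root D is the subdominant; major triad there is IV6.
E-G#-B: root E is the dominant; major triad there is V.

I - iii - IV6 - V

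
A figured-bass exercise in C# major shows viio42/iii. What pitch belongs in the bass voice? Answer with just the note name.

The applied chord viio42/iii is rooted on D##: D##-F##-A#-C#.
The figure 42 means third inversion — the seventh is in the bass.

C#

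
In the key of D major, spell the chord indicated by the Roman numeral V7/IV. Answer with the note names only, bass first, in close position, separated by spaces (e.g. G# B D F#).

The slash means an applied dominant: we want the dominant of IV. In D major, IV is G major, and its dominant is built on D.
Building a dominant seventh chord on D gives D-F#-A-C.

D F# A C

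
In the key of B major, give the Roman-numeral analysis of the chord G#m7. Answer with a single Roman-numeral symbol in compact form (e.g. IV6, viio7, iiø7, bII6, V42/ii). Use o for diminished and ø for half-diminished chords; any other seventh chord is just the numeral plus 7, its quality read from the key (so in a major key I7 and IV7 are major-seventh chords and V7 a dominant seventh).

vi7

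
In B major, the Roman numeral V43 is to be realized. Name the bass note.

C#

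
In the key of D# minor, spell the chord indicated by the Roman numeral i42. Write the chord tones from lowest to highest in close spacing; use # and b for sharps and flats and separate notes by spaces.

The numeral's case and figure indicate a minor seventh chord. In D# minor its root, the first degree, is D#.
Stacking thirds from D# gives D#-F#-A#-C#.
With the 42 figure the chord is in third inversion; from the bass C# upward in close position it reads C#-D#-F#-A#.

C# D# F# A#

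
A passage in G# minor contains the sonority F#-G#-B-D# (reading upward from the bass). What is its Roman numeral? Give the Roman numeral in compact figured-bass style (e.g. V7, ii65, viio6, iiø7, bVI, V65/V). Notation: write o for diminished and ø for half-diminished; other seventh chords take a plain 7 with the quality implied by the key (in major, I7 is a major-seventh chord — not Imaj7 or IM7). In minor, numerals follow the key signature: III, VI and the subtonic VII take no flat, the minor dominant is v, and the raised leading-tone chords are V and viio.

i42

Stacked in thirds the chord is G#-B-D#-F#: a minor seventh chord on G#.
G# is scale degree 1 in G# minor, and a minor seventh chord on that degree is written i7.
With F# in the bass the chord is in third inversion, so the figured bass is 42.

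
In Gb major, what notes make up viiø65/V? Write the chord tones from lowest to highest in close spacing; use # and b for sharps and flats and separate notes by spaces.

Eb Gb Bb C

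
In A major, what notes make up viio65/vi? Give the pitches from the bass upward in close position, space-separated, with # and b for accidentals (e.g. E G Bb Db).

G# B D E#

viio65/vi is a secondary leading-tone chord. The target vi is F# in A major; the applied chord is rooted a semitone below, on E#.
Building a fully diminished seventh chord on E# gives E#-G#-B-D.
With the 65 figure the chord is in first inversion; from the bass G# upward in close position it reads G#-B-D-E#.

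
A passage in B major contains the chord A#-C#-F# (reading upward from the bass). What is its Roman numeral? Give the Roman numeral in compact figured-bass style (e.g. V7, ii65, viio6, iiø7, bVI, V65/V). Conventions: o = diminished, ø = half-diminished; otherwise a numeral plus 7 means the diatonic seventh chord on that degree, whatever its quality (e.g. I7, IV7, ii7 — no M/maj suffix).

Stacked in thirds the chord is F#-A#-C#: a major triad on F#.
In B major, F# is the dominant; the diatonic major triad there is V.
With A# in the bass the chord is in first inversion, so the figured bass is 6.

V6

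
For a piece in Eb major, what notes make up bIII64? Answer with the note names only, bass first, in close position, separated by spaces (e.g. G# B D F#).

Db Gb Bb

Scale degree 3 in Eb major is G; lowering it a half step gives Gb. bIII64 is a major triad on the lowered third degree, borrowed from the parallel minor.
So the chord is Gb-Bb-Db, a major triad.
With the 64 figure the chord is in second inversion; from the bass Db upward in close position it reads Db-Gb-Bb.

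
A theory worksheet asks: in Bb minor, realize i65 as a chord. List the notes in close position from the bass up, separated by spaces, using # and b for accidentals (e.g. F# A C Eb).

Db F Ab Bb

The numeral's case and figure indicate a minor seventh chord. In Bb minor its root, the tonic, is Bb.
Stacking thirds from Bb gives Bb-Db-F-Ab.
With the 65 figure the chord is in first inversion; from the bass Db upward in close position it reads Db-F-Ab-Bb.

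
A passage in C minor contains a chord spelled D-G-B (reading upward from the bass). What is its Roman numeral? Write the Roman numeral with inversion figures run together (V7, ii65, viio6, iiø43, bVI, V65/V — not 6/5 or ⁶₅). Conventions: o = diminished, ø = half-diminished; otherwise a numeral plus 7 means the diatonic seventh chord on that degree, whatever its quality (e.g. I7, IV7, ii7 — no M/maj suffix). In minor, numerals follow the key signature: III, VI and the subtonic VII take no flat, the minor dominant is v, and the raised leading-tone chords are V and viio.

V64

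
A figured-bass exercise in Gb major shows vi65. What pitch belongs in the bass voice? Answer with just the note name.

vi in Gb major has root Eb; the chord is Eb-Gb-Bb-Db.
The figure 65 means first inversion — the third is in the bass.

Gb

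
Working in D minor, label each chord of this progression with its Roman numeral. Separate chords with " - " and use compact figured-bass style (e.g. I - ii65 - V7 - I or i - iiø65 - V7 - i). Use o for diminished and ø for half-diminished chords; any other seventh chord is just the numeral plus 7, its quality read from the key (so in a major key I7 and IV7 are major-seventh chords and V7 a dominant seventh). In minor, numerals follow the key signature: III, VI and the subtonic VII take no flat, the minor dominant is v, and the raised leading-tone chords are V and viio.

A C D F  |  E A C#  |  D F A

A-C-D-F has root D, degree 1 in D minor, so i43.
E-A-C# has root A, degree 5 in D minor, so V64.
D-F-A: root D is the tonic; minor triad there is i.

i43 - V64 - i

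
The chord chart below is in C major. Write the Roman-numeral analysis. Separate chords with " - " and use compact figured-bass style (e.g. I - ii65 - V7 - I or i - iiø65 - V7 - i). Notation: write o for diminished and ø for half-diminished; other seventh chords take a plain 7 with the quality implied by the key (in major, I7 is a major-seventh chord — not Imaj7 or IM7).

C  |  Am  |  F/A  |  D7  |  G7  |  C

C has root C, degree 1 in C major, so I.
Am has root A, degree 6 in C major, so vi.
F/A: root F is the subdominant; major triad there is IV6.
D7: a dominant seventh chord on D, the applied dominant of V → V7/V.
G7 has root G, degree 5 in C major, so V7.
C: root C is the tonic; major triad there is I.

I - vi - IV6 - V7/V - V7 - I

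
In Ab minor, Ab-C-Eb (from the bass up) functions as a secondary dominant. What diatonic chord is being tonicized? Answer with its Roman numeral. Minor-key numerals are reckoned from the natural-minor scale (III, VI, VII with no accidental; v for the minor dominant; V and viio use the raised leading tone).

iv

The chord is a major triad on Ab.
A dominant resolves down a perfect fifth: Ab → Db. In Ab minor, Db is scale degree 4, i.e. iv.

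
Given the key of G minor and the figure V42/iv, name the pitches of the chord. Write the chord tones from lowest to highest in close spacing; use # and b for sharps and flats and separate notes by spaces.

F G B D

V42/iv is a secondary dominant — the dominant seventh of iv. iv in G minor is C, so the applied chord's root is G, a perfect fifth above.
Building a dominant seventh chord on G gives G-B-D-F.
The figured bass 42 indicates third inversion, placing the seventh (F) in the bass: F-G-B-D.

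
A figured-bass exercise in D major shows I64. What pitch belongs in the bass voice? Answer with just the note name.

I in D major has root D; the chord is D-F#-A.
The figure 64 means second inversion — the fifth is in the bass.

A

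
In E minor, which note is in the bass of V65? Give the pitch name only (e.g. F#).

D#

V in E minor has root B; the chord is B-D#-F#-A.
The figure 65 means first inversion — the third is in the bass.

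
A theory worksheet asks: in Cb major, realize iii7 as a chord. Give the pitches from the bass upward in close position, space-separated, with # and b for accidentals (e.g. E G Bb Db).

Eb Gb Bb Db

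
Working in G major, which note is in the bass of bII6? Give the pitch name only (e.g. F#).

C

bII in G major has root Ab; the chord is Ab-C-Eb.
The figure 6 means first inversion — the third is in the bass.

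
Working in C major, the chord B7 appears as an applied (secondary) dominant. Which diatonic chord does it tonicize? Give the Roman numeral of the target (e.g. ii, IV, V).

The chord is a dominant seventh chord on B.
A dominant resolves down a perfect fifth: B → E. In C major, E is scale degree 3, i.e. iii.

iii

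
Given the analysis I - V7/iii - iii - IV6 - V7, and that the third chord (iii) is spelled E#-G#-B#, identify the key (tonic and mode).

C# major

The anchor chord is a minor triad on E#, labeled iii.
Counting down 2 scale steps from E# places the tonic on C#; a minor triad on degree 3 is diatonic only in major.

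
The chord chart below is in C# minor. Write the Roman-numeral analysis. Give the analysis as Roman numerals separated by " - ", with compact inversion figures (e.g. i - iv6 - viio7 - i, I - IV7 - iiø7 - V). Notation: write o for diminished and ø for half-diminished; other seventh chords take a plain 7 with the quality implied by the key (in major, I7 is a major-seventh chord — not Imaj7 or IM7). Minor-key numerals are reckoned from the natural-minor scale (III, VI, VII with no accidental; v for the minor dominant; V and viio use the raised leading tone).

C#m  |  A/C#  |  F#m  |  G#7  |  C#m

i - VI6 - iv - V7 - i

C#m: minor triad on C# = scale degree 1 → i.
A/C#: root A is the submediant; major triad there is VI6.
F#m: minor triad on F# = scale degree 4 → iv.
G#7: root G# is the dominant; dominant seventh chord there is V7.
C#m has root C#, degree 1 in C# minor, so i.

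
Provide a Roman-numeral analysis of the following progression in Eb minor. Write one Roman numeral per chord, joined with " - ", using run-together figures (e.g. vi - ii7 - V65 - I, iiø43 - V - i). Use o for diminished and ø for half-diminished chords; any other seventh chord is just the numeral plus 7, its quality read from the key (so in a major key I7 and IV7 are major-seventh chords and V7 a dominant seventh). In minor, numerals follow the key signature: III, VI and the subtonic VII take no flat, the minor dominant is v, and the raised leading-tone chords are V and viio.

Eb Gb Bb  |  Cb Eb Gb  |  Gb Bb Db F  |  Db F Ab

Eb-Gb-Bb: root Eb is the tonic; minor triad there is i.
Cb-Eb-Gb: root Cb is the submediant; major triad there is VI.
Gb-Bb-Db-F: root Gb is the mediant; major seventh chord there is III7.
Db-F-Ab: root Db is the subtonic; major triad there is VII.

i - VI - III7 - VII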